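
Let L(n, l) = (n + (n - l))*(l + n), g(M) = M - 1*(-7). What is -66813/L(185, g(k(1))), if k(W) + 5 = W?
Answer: -66813/68996 ≈ -0.96836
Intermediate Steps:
k(W) = -5 + W
g(M) = 7 + M (g(M) = M + 7 = 7 + M)
L(n, l) = (l + n)*(-l + 2*n) (L(n, l) = (-l + 2*n)*(l + n) = (l + n)*(-l + 2*n))
-66813/L(185, g(k(1))) = -66813/(-(7 + (-5 + 1))² + 2*185² + (7 + (-5 + 1))*185) = -66813/(-(7 - 4)² + 2*34225 + (7 - 4)*185) = -66813/(-1*3² + 68450 + 3*185) = -66813/(-1*9 + 68450 + 555) = -66813/(-9 + 68450 + 555) = -66813/68996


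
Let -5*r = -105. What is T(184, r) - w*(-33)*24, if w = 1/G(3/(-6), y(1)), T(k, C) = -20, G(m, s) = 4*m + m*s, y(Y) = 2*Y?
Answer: -284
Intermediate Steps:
r = 21 (r = -⅕*(-105) = 21)
w = -⅓ (w = 1/((3/(-6))*(4 + 2*1)) = 1/((3*(-⅙))*(4 + 2)) = 1/(-½*6) = 1/(-3) = -⅓ ≈ -0.33333)
T(184, r) - w*(-33)*24 = -20 - (-⅓*(-33))*24 = -20 - 11*24 = -20 - 1*264 = -20 - 264 = -284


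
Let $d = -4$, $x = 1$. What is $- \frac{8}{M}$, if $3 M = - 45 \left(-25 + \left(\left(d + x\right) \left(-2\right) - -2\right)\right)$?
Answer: $- \frac{8}{255} \approx -0.031373$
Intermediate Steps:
$M = 255$ ($M = \frac{\left(-45\right) \left(-25 - \left(-2 - \left(-4 + 1\right) \left(-2\right)\right)\right)}{3} = \frac{\left(-45\right) \left(-25 + \left(\left(-3\right) \left(-2\right) + 2\right)\right)}{3} = \frac{\left(-45\right) \left(-25 + \left(6 + 2\right)\right)}{3} = \frac{\left(-45\right) \left(-25 + 8\right)}{3} = \frac{\left(-45\right) \left(-17\right)}{3} = \frac{1}{3} \cdot 765 = 255$)
$- \frac{8}{M} = - \frac{8}{255}$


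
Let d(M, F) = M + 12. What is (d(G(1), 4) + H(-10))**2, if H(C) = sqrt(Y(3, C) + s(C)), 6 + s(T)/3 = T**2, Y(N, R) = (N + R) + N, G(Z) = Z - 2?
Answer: (11 + sqrt(278))**2 ≈ 765.81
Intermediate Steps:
G(Z) = -2 + Z
d(M, F) = 12 + M
Y(N, R) = R + 2*N
s(T) = -18 + 3*T**2
H(C) = sqrt(-12 + C + 3*C**2) (H(C) = sqrt((C + 2*3) + (-18 + 3*C**2)) = sqrt((C + 6) + (-18 + 3*C**2)) = sqrt((6 + C) + (-18 + 3*C**2)) = sqrt(-12 + C + 3*C**2))
(d(G(1), 4) + H(-10))**2 = ((12 + (-2 + 1)) + sqrt(-12 - 10 + 3*(-10)**2))**2 = ((12 - 1) + sqrt(-12 - 10 + 3*100))**2 = (11 + sqrt(-12 - 10 + 300))**2 = (11 + sqrt(278))**2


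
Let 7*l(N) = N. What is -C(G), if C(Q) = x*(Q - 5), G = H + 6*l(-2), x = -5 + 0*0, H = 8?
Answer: 45/7 ≈ 6.4286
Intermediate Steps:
l(N) = N/7
x = -5 (x = -5 + 0 = -5)
G = 44/7 (G = 8 + 6*((⅐)*(-2)) = 8 + 6*(-2/7) = 8 - 12/7 = 44/7 ≈ 6.2857)
C(Q) = 25 - 5*Q (C(Q) = -5*(Q - 5) = -5*(-5 + Q) = 25 - 5*Q)
-C(G) = -(25 - 5*44/7) = -(25 - 220/7) = -1*(-45/7) = 45/7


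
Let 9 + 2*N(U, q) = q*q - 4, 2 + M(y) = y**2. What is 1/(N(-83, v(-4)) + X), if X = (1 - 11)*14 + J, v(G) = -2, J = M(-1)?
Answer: -2/291 ≈ -0.0068729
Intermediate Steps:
M(y) = -2 + y**2
J = -1 (J = -2 + (-1)**2 = -2 + 1 = -1)
X = -141 (X = (1 - 11)*14 - 1 = -10*14 - 1 = -140 - 1 = -141)
N(U, q) = -13/2 + q**2/2 (N(U, q) = -9/2 + (q*q - 4)/2 = -9/2 + (q**2 - 4)/2 = -9/2 + (-4 + q**2)/2 = -9/2 + (-2 + q**2/2) = -13/2 + q**2/2)
1/(N(-83, v(-4)) + X) = 1/((-13/2 + (1/2)*(-2)**2) - 141) = 1/((-13/2 + (1/2)*4) - 141) = 1/((-13/2 + 2) - 141) = 1/(-9/2 - 141) = 1/(-291/2) = -2/291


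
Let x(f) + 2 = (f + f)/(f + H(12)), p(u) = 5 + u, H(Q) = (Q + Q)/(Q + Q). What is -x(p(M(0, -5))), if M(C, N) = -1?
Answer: ⅖ ≈ 0.40000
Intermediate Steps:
H(Q) = 1 (H(Q) = (2*Q)/((2*Q)) = (2*Q)*(1/(2*Q)) = 1)
x(f) = -2 + 2*f/(1 + f) (x(f) = -2 + (f + f)/(f + 1) = -2 + (2*f)/(1 + f) = -2 + 2*f/(1 + f))
-x(p(M(0, -5))) = -(-2)/(1 + (5 - 1)) = -(-2)/(1 + 4) = -(-2)/5 = -1*(-⅖) = ⅖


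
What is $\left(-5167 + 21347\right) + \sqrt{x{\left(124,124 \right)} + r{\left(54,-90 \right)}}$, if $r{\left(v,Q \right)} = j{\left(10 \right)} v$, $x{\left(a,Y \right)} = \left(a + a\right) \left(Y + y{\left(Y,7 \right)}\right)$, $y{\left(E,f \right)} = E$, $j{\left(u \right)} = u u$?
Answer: $16180 + 2 \sqrt{16726} \approx 16439.0$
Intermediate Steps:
$j{\left(u \right)} = u^{2}$
$x{\left(a,Y \right)} = 4 Y a$ ($x{\left(a,Y \right)} = \left(a + a\right) \left(Y + Y\right) = 2 a 2 Y = 4 Y a$)
$r{\left(v,Q \right)} = 100 v$ ($r{\left(v,Q \right)} = 10^{2} v = 100 v$)
$\left(-5167 + 21347\right) + \sqrt{x{\left(124,124 \right)} + r{\left(54,-90 \right)}} = \left(-5167 + 21347\right) + \sqrt{4 \cdot 124 \cdot 124 + 100 \cdot 54} = 16180 + \sqrt{61504 + 5400} = 16180 + \sqrt{66904} = 16180 + 2 \sqrt{16726}$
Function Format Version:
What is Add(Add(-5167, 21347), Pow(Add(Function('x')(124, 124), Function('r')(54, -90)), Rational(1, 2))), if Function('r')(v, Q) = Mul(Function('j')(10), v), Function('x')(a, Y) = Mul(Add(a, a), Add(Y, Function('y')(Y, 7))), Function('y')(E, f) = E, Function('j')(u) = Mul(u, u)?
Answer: Add(16180, Mul(2, Pow(16726, Rational(1, 2)))) ≈ 16439.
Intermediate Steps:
Function('j')(u) = Pow(u, 2)
Function('x')(a, Y) = Mul(4, Y, a) (Function('x')(a, Y) = Mul(Add(a, a), Add(Y, Y)) = Mul(Mul(2, a), Mul(2, Y)) = Mul(4, Y, a))
Function('r')(v, Q) = Mul(100, v) (Function('r')(v, Q) = Mul(Pow(10, 2), v) = Mul(100, v))
Add(Add(-5167, 21347), Pow(Add(Function('x')(124, 124), Function('r')(54, -90)), Rational(1, 2))) = Add(Add(-5167, 21347), Pow(Add(Mul(4, 124, 124), Mul(100, 54)), Rational(1, 2))) = Add(16180, Pow(Add(61504, 5400), Rational(1, 2))) = Add(16180, Pow(66904, Rational(1, 2))) = Add(16180, Mul(2, Pow(16726, Rational(1, 2))))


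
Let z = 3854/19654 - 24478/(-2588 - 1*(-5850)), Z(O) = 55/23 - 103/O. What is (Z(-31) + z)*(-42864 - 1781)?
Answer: 26234092658150/368640251 ≈ 71165.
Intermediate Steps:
Z(O) = 55/23 - 103/O (Z(O) = 55*(1/23) - 103/O = 55/23 - 103/O)
z = -117129716/16027837 (z = 3854*(1/19654) - 24478/(-2588 + 5850) = 1927/9827 - 24478/3262 = 1927/9827 - 24478*1/3262 = 1927/9827 - 12239/1631 = -117129716/16027837 ≈ -7.3079)
(Z(-31) + z)*(-42864 - 1781) = ((55/23 - 103/(-31)) - 117129716/16027837)*(-42864 - 1781) = ((55/23 - 103*(-1/31)) - 117129716/16027837)*(-44645) = ((55/23 + 103/31) - 117129716/16027837)*(-44645) = (4074/713 - 117129716/16027837)*(-44645) = -587615470/368640251*(-44645) = 26234092658150/368640251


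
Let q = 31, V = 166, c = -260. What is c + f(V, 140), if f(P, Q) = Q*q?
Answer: 4080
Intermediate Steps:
f(P, Q) = 31*Q (f(P, Q) = Q*31 = 31*Q)
c + f(V, 140) = -260 + 31*140 = -260 + 4340 = 4080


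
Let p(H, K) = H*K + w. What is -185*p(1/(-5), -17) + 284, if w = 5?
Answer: -1270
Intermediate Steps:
p(H, K) = 5 + H*K (p(H, K) = H*K + 5 = 5 + H*K)
-185*p(1/(-5), -17) + 284 = -185*(5 - 17/(-5)) + 284 = -185*(5 - ⅕*(-17)) + 284 = -185*(5 + 17/5) + 284 = -185*42/5 + 284 = -1554 + 284 = -1270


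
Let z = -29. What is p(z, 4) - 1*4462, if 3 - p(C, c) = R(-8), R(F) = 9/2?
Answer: -8927/2 ≈ -4463.5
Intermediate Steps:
R(F) = 9/2 (R(F) = 9*(½) = 9/2)
p(C, c) = -3/2 (p(C, c) = 3 - 1*9/2 = 3 - 9/2 = -3/2)
p(z, 4) - 1*4462 = -3/2 - 1*4462 = -3/2 - 4462 = -8927/2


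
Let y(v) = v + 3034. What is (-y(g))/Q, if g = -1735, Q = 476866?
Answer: -1299/476866 ≈ -0.0027240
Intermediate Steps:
y(v) = 3034 + v
(-y(g))/Q = -(3034 - 1735)/476866 = -1*1299*(1/476866) = -1299*1/476866 = -1299/476866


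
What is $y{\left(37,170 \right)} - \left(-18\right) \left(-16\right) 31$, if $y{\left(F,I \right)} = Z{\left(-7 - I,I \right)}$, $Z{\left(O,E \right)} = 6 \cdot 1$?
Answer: $-8922$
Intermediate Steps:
$Z{\left(O,E \right)} = 6$
$y{\left(F,I \right)} = 6$
$y{\left(37,170 \right)} - \left(-18\right) \left(-16\right) 31 = 6 - \left(-18\right) \left(-16\right) 31 = 6 - 288 \cdot 31 = 6 - 8928 = -8922$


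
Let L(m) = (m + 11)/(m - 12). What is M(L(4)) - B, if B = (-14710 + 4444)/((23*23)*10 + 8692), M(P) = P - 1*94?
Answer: -5321033/55928 ≈ -95.141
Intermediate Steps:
L(m) = (11 + m)/(-12 + m)
M(P) = -94 + P (M(P) = P - 94 = -94 + P)
B = -5133/6991 (B = -10266/(529*10 + 8692) = -10266/(5290 + 8692) = -10266/13982 = -10266*1/13982 = -5133/6991 ≈ -0.73423)
M(L(4)) - B = (-94 + (11 + 4)/(-12 + 4)) - 1*(-5133/6991) = (-94 + 15/(-8)) + 5133/6991 = (-94 - ⅛*15) + 5133/6991 = (-94 - 15/8) + 5133/6991 = -767/8 + 5133/6991 = -5321033/55928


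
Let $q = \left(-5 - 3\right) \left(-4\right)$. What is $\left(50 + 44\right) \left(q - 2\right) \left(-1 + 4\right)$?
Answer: $8460$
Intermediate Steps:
$q = 32$ ($q = \left(-8\right) \left(-4\right) = 32$)
$\left(50 + 44\right) \left(q - 2\right) \left(-1 + 4\right) = \left(50 + 44\right) \left(32 - 2\right) \left(-1 + 4\right) = 94 \cdot 30 \cdot 3 = 94 \cdot 90 = 8460$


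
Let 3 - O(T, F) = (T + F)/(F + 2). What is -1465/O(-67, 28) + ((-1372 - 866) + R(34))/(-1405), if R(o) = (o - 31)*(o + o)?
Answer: -20495788/60415 ≈ -339.25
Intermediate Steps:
R(o) = 2*o*(-31 + o) (R(o) = (-31 + o)*(2*o) = 2*o*(-31 + o))
O(T, F) = 3 - (F + T)/(2 + F) (O(T, F) = 3 - (T + F)/(F + 2) = 3 - (F + T)/(2 + F))
-1465/O(-67, 28) + ((-1372 - 866) + R(34))/(-1405) = -1465*(2 + 28)/(6 - 1*(-67) + 2*28) + ((-1372 - 866) + 2*34*(-31 + 34))/(-1405) = -1465*30/(6 + 67 + 56) + (-2238 + 2*34*3)*(-1/1405) = -1465/((1/30)*129) + (-2238 + 204)*(-1/1405) = -1465/43/10 - 2034*(-1/1405) = -1465*10/43 + 2034/1405 = -14650/43 + 2034/1405 = -20495788/60415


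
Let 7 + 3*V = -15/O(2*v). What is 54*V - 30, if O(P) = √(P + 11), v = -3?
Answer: -156 - 54*√5 ≈ -276.75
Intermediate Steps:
O(P) = √(11 + P)
V = -7/3 - √5 (V = -7/3 + (-15/√(11 + 2*(-3)))/3 = -7/3 + (-15/√(11 - 6))/3 = -7/3 + (-15*√5/5)/3 = -7/3 + (-3*√5)/3 = -7/3 - √5 ≈ -4.5694)
54*V - 30 = 54*(-7/3 - √5) - 30 = (-126 - 54*√5) - 30 = -156 - 54*√5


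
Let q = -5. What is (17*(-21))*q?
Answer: 1785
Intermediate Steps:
(17*(-21))*q = (17*(-21))*(-5) = -357*(-5) = 1785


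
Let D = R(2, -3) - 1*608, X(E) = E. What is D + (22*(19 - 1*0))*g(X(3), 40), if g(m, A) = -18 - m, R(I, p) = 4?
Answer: -9382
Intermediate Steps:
D = -604 (D = 4 - 1*608 = 4 - 608 = -604)
D + (22*(19 - 1*0))*g(X(3), 40) = -604 + (22*(19 - 1*0))*(-18 - 1*3) = -604 + (22*(19 + 0))*(-18 - 3) = -604 + (22*19)*(-21) = -604 + 418*(-21) = -604 - 8778 = -9382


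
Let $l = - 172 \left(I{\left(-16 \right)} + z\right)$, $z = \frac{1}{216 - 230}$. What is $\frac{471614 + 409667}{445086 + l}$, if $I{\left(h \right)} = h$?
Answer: $\frac{6168967}{3134952} \approx 1.9678$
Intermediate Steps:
$z = - \frac{1}{14}$ ($z = \frac{1}{-14} = - \frac{1}{14} \approx -0.071429$)
$l = \frac{19350}{7}$ ($l = - 172 \left(-16 - \frac{1}{14}\right) = \left(-172\right) \left(- \frac{225}{14}\right) = \frac{19350}{7} \approx 2764.3$)
$\frac{471614 + 409667}{445086 + l} = \frac{471614 + 409667}{445086 + \frac{19350}{7}} = \frac{881281}{\frac{3134952}{7}} = 881281 \cdot \frac{7}{3134952} = \frac{6168967}{3134952}$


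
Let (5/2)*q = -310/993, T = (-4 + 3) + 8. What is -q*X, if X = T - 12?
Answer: -620/993 ≈ -0.62437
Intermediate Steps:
T = 7 (T = -1 + 8 = 7)
q = -124/993 (q = 2*(-310/993)/5 = 2*(-310*1/993)/5 = (⅖)*(-310/993) = -124/993 ≈ -0.12487)
X = -5 (X = 7 - 12 = -5)
-q*X = -(-124)*(-5)/993 = -1*620/993 = -620/993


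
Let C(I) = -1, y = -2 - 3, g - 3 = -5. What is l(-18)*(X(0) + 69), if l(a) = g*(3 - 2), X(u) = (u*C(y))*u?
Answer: -138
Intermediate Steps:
g = -2 (g = 3 - 5 = -2)
y = -5
X(u) = -u² (X(u) = (u*(-1))*u = (-u)*u = -u²)
l(a) = -2 (l(a) = -2*(3 - 2) = -2*1 = -2)
l(-18)*(X(0) + 69) = -2*(-1*0² + 69) = -2*(-1*0 + 69) = -2*(0 + 69) = -2*69 = -138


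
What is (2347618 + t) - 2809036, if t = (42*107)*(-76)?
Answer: -802962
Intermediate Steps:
t = -341544 (t = 4494*(-76) = -341544)
(2347618 + t) - 2809036 = (2347618 - 341544) - 2809036 = 2006074 - 2809036 = -802962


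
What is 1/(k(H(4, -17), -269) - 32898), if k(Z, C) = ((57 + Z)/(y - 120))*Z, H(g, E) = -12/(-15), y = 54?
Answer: -825/27141428 ≈ -3.0396e-5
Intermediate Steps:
H(g, E) = ⅘ (H(g, E) = -12*(-1/15) = ⅘)
k(Z, C) = Z*(-19/22 - Z/66) (k(Z, C) = ((57 + Z)/(54 - 120))*Z = ((57 + Z)/(-66))*Z = ((57 + Z)*(-1/66))*Z = (-19/22 - Z/66)*Z = Z*(-19/22 - Z/66))
1/(k(H(4, -17), -269) - 32898) = 1/(-1/66*⅘*(57 + ⅘) - 32898) = 1/(-1/66*⅘*289/5 - 32898) = 1/(-578/825 - 32898) = 1/(-27141428/825) = -825/27141428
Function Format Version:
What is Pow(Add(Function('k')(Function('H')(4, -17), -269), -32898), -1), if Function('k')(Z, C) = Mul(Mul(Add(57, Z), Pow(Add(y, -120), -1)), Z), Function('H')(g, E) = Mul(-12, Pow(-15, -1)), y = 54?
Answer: Rational(-825, 27141428) ≈ -3.0396e-5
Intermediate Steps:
Function('H')(g, E) = Rational(4, 5) (Function('H')(g, E) = Mul(-12, Rational(-1, 15)) = Rational(4, 5))
Function('k')(Z, C) = Mul(Z, Add(Rational(-19, 22), Mul(Rational(-1, 66), Z))) (Function('k')(Z, C) = Mul(Mul(Add(57, Z), Pow(Add(54, -120), -1)), Z) = Mul(Mul(Add(57, Z), Pow(-66, -1)), Z) = Mul(Mul(Add(57, Z), Rational(-1, 66)), Z) = Mul(Add(Rational(-19, 22), Mul(Rational(-1, 66), Z)), Z) = Mul(Z, Add(Rational(-19, 22), Mul(Rational(-1, 66), Z))))
Pow(Add(Function('k')(Function('H')(4, -17), -269), -32898), -1) = Pow(Add(Mul(Rational(-1, 66), Rational(4, 5), Add(57, Rational(4, 5))), -32898), -1) = Pow(Add(Mul(Rational(-1, 66), Rational(4, 5), Rational(289, 5)), -32898), -1) = Pow(Add(Rational(-578, 825), -32898), -1) = Pow(Rational(-27141428, 825), -1) = Rational(-825, 27141428)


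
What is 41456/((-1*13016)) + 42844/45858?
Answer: -83964484/37305483 ≈ -2.2507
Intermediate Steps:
41456/((-1*13016)) + 42844/45858 = 41456/(-13016) + 42844*(1/45858) = 41456*(-1/13016) + 21422/22929 = -5182/1627 + 21422/22929 = -83964484/37305483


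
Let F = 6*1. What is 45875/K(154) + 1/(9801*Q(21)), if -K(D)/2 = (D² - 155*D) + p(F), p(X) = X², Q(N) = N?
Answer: 9442038611/48573756 ≈ 194.39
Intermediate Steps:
F = 6
K(D) = -72 - 2*D² + 310*D (K(D) = -2*((D² - 155*D) + 6²) = -2*((D² - 155*D) + 36) = -2*(36 + D² - 155*D) = -72 - 2*D² + 310*D)
45875/K(154) + 1/(9801*Q(21)) = 45875/(-72 - 2*154² + 310*154) + 1/(9801*21) = 45875/(-72 - 2*23716 + 47740) + (1/9801)*(1/21) = 45875/(-72 - 47432 + 47740) + 1/205821 = 45875/236 + 1/205821 = 9442038611/48573756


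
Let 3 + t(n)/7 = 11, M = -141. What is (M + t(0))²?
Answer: 7225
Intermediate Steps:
t(n) = 56 (t(n) = -21 + 7*11 = -21 + 77 = 56)
(M + t(0))² = (-141 + 56)² = (-85)² = 7225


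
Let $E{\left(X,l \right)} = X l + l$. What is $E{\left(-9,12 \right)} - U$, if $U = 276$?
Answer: $-372$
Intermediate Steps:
$E{\left(X,l \right)} = l + X l$
$E{\left(-9,12 \right)} - U = 12 \left(1 - 9\right) - 276 = 12 \left(-8\right) - 276 = -96 - 276 = -372$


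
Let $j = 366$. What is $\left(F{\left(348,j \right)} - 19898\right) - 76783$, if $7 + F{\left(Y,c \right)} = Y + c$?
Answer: $-95974$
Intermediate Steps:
$F{\left(Y,c \right)} = -7 + Y + c$ ($F{\left(Y,c \right)} = -7 + \left(Y + c\right) = -7 + Y + c$)
$\left(F{\left(348,j \right)} - 19898\right) - 76783 = \left(\left(-7 + 348 + 366\right) - 19898\right) - 76783 = \left(707 - 19898\right) - 76783 = -19191 - 76783 = -95974$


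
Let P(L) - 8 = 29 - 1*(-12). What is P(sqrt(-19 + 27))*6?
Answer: 294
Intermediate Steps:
P(L) = 49 (P(L) = 8 + (29 - 1*(-12)) = 8 + (29 + 12) = 8 + 41 = 49)
P(sqrt(-19 + 27))*6 = 49*6 = 294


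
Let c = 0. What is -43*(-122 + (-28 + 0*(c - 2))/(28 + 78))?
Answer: 278640/53 ≈ 5257.4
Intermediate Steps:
-43*(-122 + (-28 + 0*(c - 2))/(28 + 78)) = -43*(-122 + (-28 + 0*(0 - 2))/(28 + 78)) = -43*(-122 + (-28 + 0*(-2))/106) = -43*(-122 + (-28 + 0)*(1/106)) = -43*(-122 - 28*1/106) = -43*(-122 - 14/53) = -43*(-6480/53) = 278640/53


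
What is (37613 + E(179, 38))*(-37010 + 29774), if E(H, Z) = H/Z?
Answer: -5171833314/19 ≈ -2.7220e+8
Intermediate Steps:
(37613 + E(179, 38))*(-37010 + 29774) = (37613 + 179/38)*(-37010 + 29774) = (37613 + 179*(1/38))*(-7236) = (37613 + 179/38)*(-7236) = (1429473/38)*(-7236) = -5171833314/19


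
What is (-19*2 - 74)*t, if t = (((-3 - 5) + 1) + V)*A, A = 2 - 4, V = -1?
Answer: -1792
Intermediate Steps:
A = -2
t = 16 (t = (((-3 - 5) + 1) - 1)*(-2) = ((-8 + 1) - 1)*(-2) = (-7 - 1)*(-2) = -8*(-2) = 16)
(-19*2 - 74)*t = (-19*2 - 74)*16 = (-38 - 74)*16 = -112*16 = -1792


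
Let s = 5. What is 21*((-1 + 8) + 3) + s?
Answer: 215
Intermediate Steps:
21*((-1 + 8) + 3) + s = 21*((-1 + 8) + 3) + 5 = 21*(7 + 3) + 5 = 21*10 + 5 = 210 + 5 = 215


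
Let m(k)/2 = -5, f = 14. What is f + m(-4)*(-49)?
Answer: 504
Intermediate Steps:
m(k) = -10 (m(k) = 2*(-5) = -10)
f + m(-4)*(-49) = 14 - 10*(-49) = 14 + 490 = 504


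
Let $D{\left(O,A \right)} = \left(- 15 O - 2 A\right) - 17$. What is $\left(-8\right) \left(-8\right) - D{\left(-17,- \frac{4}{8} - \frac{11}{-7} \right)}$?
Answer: $- \frac{1203}{7} \approx -171.86$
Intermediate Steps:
$D{\left(O,A \right)} = -17 - 15 O - 2 A$
$\left(-8\right) \left(-8\right) - D{\left(-17,- \frac{4}{8} - \frac{11}{-7} \right)} = \left(-8\right) \left(-8\right) - \left(-17 - -255 - 2 \left(- \frac{4}{8} - \frac{11}{-7}\right)\right) = 64 - \left(-17 + 255 - 2 \left(\left(-4\right) \frac{1}{8} - - \frac{11}{7}\right)\right) = 64 - \left(-17 + 255 - 2 \left(- \frac{1}{2} + \frac{11}{7}\right)\right) = 64 - \left(-17 + 255 - \frac{15}{7}\right) = 64 - \frac{1651}{7} = - \frac{1203}{7}$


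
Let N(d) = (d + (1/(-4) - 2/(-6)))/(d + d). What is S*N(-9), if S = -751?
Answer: -80357/216 ≈ -372.02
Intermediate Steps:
N(d) = (1/12 + d)/(2*d) (N(d) = (d + (1*(-¼) - 2*(-⅙)))/((2*d)) = (d + (-¼ + ⅓))*(1/(2*d)) = (d + 1/12)*(1/(2*d)) = (1/12 + d)*(1/(2*d)) = (1/12 + d)/(2*d))
S*N(-9) = -751*(1 + 12*(-9))/(24*(-9)) = -751*(-1)*(1 - 108)/(24*9) = -751*(-1)*(-107)/(24*9) = -751*107/216 = -80357/216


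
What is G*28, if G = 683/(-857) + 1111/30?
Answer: 13042918/12855 ≈ 1014.6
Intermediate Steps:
G = 931637/25710 (G = 683*(-1/857) + 1111*(1/30) = -683/857 + 1111/30 = 931637/25710 ≈ 36.236)
G*28 = (931637/25710)*28 = 13042918/12855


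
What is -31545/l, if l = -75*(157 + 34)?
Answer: 2103/955 ≈ 2.2021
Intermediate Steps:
l = -14325 (l = -75*191 = -14325)
-31545/l = -31545/(-14325) = -31545*(-1/14325) = 2103/955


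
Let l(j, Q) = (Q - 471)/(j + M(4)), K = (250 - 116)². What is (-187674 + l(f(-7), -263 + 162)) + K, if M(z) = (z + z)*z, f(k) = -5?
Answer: -4582958/27 ≈ -1.6974e+5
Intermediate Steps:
M(z) = 2*z² (M(z) = (2*z)*z = 2*z²)
K = 17956 (K = 134² = 17956)
l(j, Q) = (-471 + Q)/(32 + j) (l(j, Q) = (Q - 471)/(j + 2*4²) = (-471 + Q)/(j + 2*16) = (-471 + Q)/(j + 32) = (-471 + Q)/(32 + j))
(-187674 + l(f(-7), -263 + 162)) + K = (-187674 + (-471 + (-263 + 162))/(32 - 5)) + 17956 = (-187674 + (-471 - 101)/27) + 17956 = (-187674 + (1/27)*(-572)) + 17956 = (-187674 - 572/27) + 17956 = -5067770/27 + 17956 = -4582958/27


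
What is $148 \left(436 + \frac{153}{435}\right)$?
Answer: $\frac{9364108}{145} \approx 64580.0$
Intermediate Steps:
$148 \left(436 + \frac{153}{435}\right) = 148 \left(436 + 153 \cdot \frac{1}{435}\right) = 148 \left(436 + \frac{51}{145}\right) = 148 \cdot \frac{63271}{145} = \frac{9364108}{145}$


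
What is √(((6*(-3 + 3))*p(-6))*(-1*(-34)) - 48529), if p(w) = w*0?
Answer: I*√48529 ≈ 220.29*I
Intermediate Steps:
p(w) = 0
√(((6*(-3 + 3))*p(-6))*(-1*(-34)) - 48529) = √(((6*(-3 + 3))*0)*(-1*(-34)) - 48529) = √(((6*0)*0)*34 - 48529) = √((0*0)*34 - 48529) = √(0*34 - 48529) = √(0 - 48529) = √(-48529) = I*√48529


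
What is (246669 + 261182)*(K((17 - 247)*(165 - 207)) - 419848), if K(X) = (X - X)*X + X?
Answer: -208314385988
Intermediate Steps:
K(X) = X (K(X) = 0*X + X = 0 + X = X)
(246669 + 261182)*(K((17 - 247)*(165 - 207)) - 419848) = (246669 + 261182)*((17 - 247)*(165 - 207) - 419848) = 507851*(-230*(-42) - 419848) = 507851*(9660 - 419848) = 507851*(-410188) = -208314385988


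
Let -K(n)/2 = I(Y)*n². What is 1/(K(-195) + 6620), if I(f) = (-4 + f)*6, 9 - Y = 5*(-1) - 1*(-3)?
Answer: -1/3187480 ≈ -3.1373e-7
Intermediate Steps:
Y = 11 (Y = 9 - (5*(-1) - 1*(-3)) = 9 - (-5 + 3) = 9 - 1*(-2) = 9 + 2 = 11)
I(f) = -24 + 6*f
K(n) = -84*n² (K(n) = -2*(-24 + 6*11)*n² = -2*(-24 + 66)*n² = -84*n²)
1/(K(-195) + 6620) = 1/(-84*(-195)² + 6620) = 1/(-84*38025 + 6620) = 1/(-3194100 + 6620) = 1/(-3187480) = -1/3187480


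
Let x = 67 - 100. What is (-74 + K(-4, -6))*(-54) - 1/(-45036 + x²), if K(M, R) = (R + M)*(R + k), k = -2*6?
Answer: -251552627/43947 ≈ -5724.0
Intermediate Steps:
x = -33
k = -12
K(M, R) = (-12 + R)*(M + R) (K(M, R) = (R + M)*(R - 12) = (M + R)*(-12 + R) = (-12 + R)*(M + R))
(-74 + K(-4, -6))*(-54) - 1/(-45036 + x²) = (-74 + ((-6)² - 12*(-4) - 12*(-6) - 4*(-6)))*(-54) - 1/(-45036 + (-33)²) = (-74 + (36 + 48 + 72 + 24))*(-54) - 1/(-45036 + 1089) = (-74 + 180)*(-54) - 1/(-43947) = 106*(-54) - 1*(-1/43947) = -5724 + 1/43947 = -251552627/43947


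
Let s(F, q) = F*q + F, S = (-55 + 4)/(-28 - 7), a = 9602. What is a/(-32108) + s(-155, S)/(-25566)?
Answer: -408198299/1436527974 ≈ -0.28416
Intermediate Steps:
S = 51/35 (S = -51/(-35) = -51*(-1/35) = 51/35 ≈ 1.4571)
s(F, q) = F + F*q
a/(-32108) + s(-155, S)/(-25566) = 9602/(-32108) - 155*(1 + 51/35)/(-25566) = 9602*(-1/32108) - 155*86/35*(-1/25566) = -4801/16054 - 2666/7*(-1/25566) = -4801/16054 + 1333/89481 = -408198299/1436527974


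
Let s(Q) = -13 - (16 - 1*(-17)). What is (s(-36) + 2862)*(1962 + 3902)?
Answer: 16513024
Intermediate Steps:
s(Q) = -46 (s(Q) = -13 - (16 + 17) = -13 - 1*33 = -13 - 33 = -46)
(s(-36) + 2862)*(1962 + 3902) = (-46 + 2862)*(1962 + 3902) = 2816*5864 = 16513024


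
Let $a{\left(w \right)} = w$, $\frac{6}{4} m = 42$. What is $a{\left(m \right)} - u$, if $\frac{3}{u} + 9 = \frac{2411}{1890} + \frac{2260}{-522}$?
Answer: $\frac{18663218}{660671} \approx 28.249$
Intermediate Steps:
$m = 28$ ($m = \frac{2}{3} \cdot 42 = 28$)
$u = - \frac{164430}{660671}$ ($u = \frac{3}{-9 + \left(\frac{2411}{1890} + \frac{2260}{-522}\right)} = \frac{3}{-9 + \left(2411 \cdot \frac{1}{1890} + 2260 \left(- \frac{1}{522}\right)\right)} = \frac{3}{-9 + \left(\frac{2411}{1890} - \frac{1130}{261}\right)} = \frac{3}{-9 - \frac{167381}{54810}} = \frac{3}{- \frac{660671}{54810}} = 3 \left(- \frac{54810}{660671}\right) = - \frac{164430}{660671} \approx -0.24888$)
$a{\left(m \right)} - u = 28 - - \frac{164430}{660671} = 28 + \frac{164430}{660671} = \frac{18663218}{660671}$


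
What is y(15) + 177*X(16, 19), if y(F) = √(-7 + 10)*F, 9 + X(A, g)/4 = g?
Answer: 7080 + 15*√3 ≈ 7106.0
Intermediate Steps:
X(A, g) = -36 + 4*g
y(F) = F*√3 (y(F) = √3*F = F*√3)
y(15) + 177*X(16, 19) = 15*√3 + 177*(-36 + 4*19) = 15*√3 + 177*(-36 + 76) = 15*√3 + 177*40 = 15*√3 + 7080 = 7080 + 15*√3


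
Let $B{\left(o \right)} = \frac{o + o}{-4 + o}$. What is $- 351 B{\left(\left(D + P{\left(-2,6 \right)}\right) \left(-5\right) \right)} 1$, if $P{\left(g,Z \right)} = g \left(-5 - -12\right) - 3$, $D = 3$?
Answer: $- \frac{8190}{11} \approx -744.54$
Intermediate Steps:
$P{\left(g,Z \right)} = -3 + 7 g$ ($P{\left(g,Z \right)} = g \left(-5 + 12\right) - 3 = g 7 - 3 = 7 g - 3 = -3 + 7 g$)
$B{\left(o \right)} = \frac{2 o}{-4 + o}$
$- 351 B{\left(\left(D + P{\left(-2,6 \right)}\right) \left(-5\right) \right)} 1 = - 351 \frac{2 \left(3 + \left(-3 + 7 \left(-2\right)\right)\right) \left(-5\right)}{-4 + \left(3 + \left(-3 + 7 \left(-2\right)\right)\right) \left(-5\right)} 1 = - 351 \frac{2 \left(3 - 17\right) \left(-5\right)}{-4 + \left(3 - 17\right) \left(-5\right)} 1 = - 351 \frac{2 \left(\left(-14\right) \left(-5\right)\right)}{-4 - -70} \cdot 1 = - 351 \cdot 2 \cdot 70 \frac{1}{-4 + 70} \cdot 1 = - 351 \cdot 2 \cdot 70 \cdot \frac{1}{66} \cdot 1 = - 351 \cdot \frac{70}{33} \cdot 1 = \left(-351\right) \frac{70}{33} = - \frac{8190}{11}$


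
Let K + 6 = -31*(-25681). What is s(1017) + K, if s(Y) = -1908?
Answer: 794197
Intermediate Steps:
K = 796105 (K = -6 - 31*(-25681) = -6 + 796111 = 796105)
s(1017) + K = -1908 + 796105 = 794197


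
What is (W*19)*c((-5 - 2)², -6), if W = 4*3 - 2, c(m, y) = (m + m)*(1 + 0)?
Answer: 18620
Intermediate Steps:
c(m, y) = 2*m (c(m, y) = (2*m)*1 = 2*m)
W = 10 (W = 12 - 2 = 10)
(W*19)*c((-5 - 2)², -6) = (10*19)*(2*(-5 - 2)²) = 190*(2*(-7)²) = 190*(2*49) = 190*98 = 18620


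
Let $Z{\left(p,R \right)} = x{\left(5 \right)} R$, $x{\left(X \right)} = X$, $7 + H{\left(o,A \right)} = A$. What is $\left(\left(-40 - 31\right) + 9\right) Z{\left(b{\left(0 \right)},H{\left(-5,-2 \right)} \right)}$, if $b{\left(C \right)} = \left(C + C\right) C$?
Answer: $2790$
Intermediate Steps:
$H{\left(o,A \right)} = -7 + A$
$b{\left(C \right)} = 2 C^{2}$ ($b{\left(C \right)} = 2 C C = 2 C^{2}$)
$Z{\left(p,R \right)} = 5 R$
$\left(\left(-40 - 31\right) + 9\right) Z{\left(b{\left(0 \right)},H{\left(-5,-2 \right)} \right)} = \left(\left(-40 - 31\right) + 9\right) 5 \left(-7 - 2\right) = \left(-71 + 9\right) 5 \left(-9\right) = \left(-62\right) \left(-45\right) = 2790$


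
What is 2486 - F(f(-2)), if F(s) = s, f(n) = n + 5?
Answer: 2483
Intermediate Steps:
f(n) = 5 + n
2486 - F(f(-2)) = 2486 - (5 - 2) = 2486 - 1*3 = 2486 - 3 = 2483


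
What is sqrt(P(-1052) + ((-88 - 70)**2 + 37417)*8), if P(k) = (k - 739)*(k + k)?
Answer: 28*sqrt(5443) ≈ 2065.7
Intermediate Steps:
P(k) = 2*k*(-739 + k) (P(k) = (-739 + k)*(2*k) = 2*k*(-739 + k))
sqrt(P(-1052) + ((-88 - 70)**2 + 37417)*8) = sqrt(2*(-1052)*(-739 - 1052) + ((-88 - 70)**2 + 37417)*8) = sqrt(2*(-1052)*(-1791) + ((-158)**2 + 37417)*8) = sqrt(3768264 + (24964 + 37417)*8) = sqrt(3768264 + 62381*8) = sqrt(3768264 + 499048) = sqrt(4267312) = 28*sqrt(5443)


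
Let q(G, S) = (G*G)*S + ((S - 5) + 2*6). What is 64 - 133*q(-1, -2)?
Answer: -335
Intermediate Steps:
q(G, S) = 7 + S + S*G² (q(G, S) = G²*S + ((-5 + S) + 12) = S*G² + (7 + S) = 7 + S + S*G²)
64 - 133*q(-1, -2) = 64 - 133*(7 - 2 - 2*(-1)²) = 64 - 133*(7 - 2 - 2*1) = 64 - 133*(7 - 2 - 2) = 64 - 133*3 = 64 - 399 = -335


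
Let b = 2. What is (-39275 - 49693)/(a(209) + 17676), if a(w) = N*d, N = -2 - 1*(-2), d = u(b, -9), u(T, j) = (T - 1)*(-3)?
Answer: -7414/1473 ≈ -5.0333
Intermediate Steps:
u(T, j) = 3 - 3*T (u(T, j) = (-1 + T)*(-3) = 3 - 3*T)
d = -3 (d = 3 - 3*2 = 3 - 6 = -3)
N = 0 (N = -2 + 2 = 0)
a(w) = 0 (a(w) = 0*(-3) = 0)
(-39275 - 49693)/(a(209) + 17676) = (-39275 - 49693)/(0 + 17676) = -88968/17676 = -88968*1/17676 = -7414/1473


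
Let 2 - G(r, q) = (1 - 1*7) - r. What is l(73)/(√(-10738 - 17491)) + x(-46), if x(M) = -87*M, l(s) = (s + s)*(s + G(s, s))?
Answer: 4002 - 22484*I*√28229/28229 ≈ 4002.0 - 133.82*I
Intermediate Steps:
G(r, q) = 8 + r (G(r, q) = 2 - ((1 - 1*7) - r) = 2 - ((1 - 7) - r) = 2 - (-6 - r) = 2 + (6 + r) = 8 + r)
l(s) = 2*s*(8 + 2*s) (l(s) = (s + s)*(s + (8 + s)) = (2*s)*(8 + 2*s) = 2*s*(8 + 2*s))
l(73)/(√(-10738 - 17491)) + x(-46) = (4*73*(4 + 73))/(√(-10738 - 17491)) - 87*(-46) = (4*73*77)/(√(-28229)) + 4002 = 22484/((I*√28229)) + 4002 = 22484*(-I*√28229/28229) + 4002 = -22484*I*√28229/28229 + 4002 = 4002 - 22484*I*√28229/28229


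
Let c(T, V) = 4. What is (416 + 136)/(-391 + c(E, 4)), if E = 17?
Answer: -184/129 ≈ -1.4264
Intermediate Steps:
(416 + 136)/(-391 + c(E, 4)) = (416 + 136)/(-391 + 4) = 552/(-387) = 552*(-1/387) = -184/129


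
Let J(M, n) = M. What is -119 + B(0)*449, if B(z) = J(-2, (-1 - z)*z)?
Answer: -1017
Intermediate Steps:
B(z) = -2
-119 + B(0)*449 = -119 - 2*449 = -119 - 898 = -1017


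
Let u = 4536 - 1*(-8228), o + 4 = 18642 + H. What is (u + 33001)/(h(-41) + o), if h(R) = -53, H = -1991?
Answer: 45765/16594 ≈ 2.7579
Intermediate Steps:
o = 16647 (o = -4 + (18642 - 1991) = -4 + 16651 = 16647)
u = 12764 (u = 4536 + 8228 = 12764)
(u + 33001)/(h(-41) + o) = (12764 + 33001)/(-53 + 16647) = 45765/16594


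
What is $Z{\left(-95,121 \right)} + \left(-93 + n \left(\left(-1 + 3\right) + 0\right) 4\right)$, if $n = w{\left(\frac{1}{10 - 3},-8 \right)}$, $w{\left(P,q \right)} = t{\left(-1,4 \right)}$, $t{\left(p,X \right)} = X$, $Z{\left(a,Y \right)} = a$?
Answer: $-156$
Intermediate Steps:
$w{\left(P,q \right)} = 4$
$n = 4$
$Z{\left(-95,121 \right)} + \left(-93 + n \left(\left(-1 + 3\right) + 0\right) 4\right) = -95 - \left(93 - 4 \left(\left(-1 + 3\right) + 0\right) 4\right) = -95 - \left(93 - 4 \left(2 + 0\right) 4\right) = -95 - \left(93 - 4 \cdot 2 \cdot 4\right) = -95 + \left(-93 + 4 \cdot 8\right) = -95 + \left(-93 + 32\right) = -95 - 61 = -156$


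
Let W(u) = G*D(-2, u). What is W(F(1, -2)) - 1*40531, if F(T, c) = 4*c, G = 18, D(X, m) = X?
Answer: -40567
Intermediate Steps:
W(u) = -36 (W(u) = 18*(-2) = -36)
W(F(1, -2)) - 1*40531 = -36 - 1*40531 = -36 - 40531 = -40567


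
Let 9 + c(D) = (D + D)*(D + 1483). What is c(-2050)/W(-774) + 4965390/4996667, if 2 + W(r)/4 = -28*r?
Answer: 12046106810097/433111095560 ≈ 27.813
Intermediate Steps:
W(r) = -8 - 112*r (W(r) = -8 + 4*(-28*r) = -8 - 112*r)
c(D) = -9 + 2*D*(1483 + D) (c(D) = -9 + (D + D)*(D + 1483) = -9 + (2*D)*(1483 + D) = -9 + 2*D*(1483 + D))
c(-2050)/W(-774) + 4965390/4996667 = (-9 + 2*(-2050)**2 + 2966*(-2050))/(-8 - 112*(-774)) + 4965390/4996667 = (-9 + 2*4202500 - 6080300)/(-8 + 86688) + 4965390*(1/4996667) = (-9 + 8405000 - 6080300)/86680 + 4965390/4996667 = 2324691*(1/86680) + 4965390/4996667 = 2324691/86680 + 4965390/4996667 = 12046106810097/433111095560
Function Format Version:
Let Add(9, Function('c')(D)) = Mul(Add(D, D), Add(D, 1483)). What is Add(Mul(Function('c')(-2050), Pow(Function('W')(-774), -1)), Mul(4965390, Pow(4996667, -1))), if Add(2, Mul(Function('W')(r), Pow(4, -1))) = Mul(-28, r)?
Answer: Rational(12046106810097, 433111095560) ≈ 27.813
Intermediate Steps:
Function('W')(r) = Add(-8, Mul(-112, r)) (Function('W')(r) = Add(-8, Mul(4, Mul(-28, r))) = Add(-8, Mul(-112, r)))
Function('c')(D) = Add(-9, Mul(2, D, Add(1483, D))) (Function('c')(D) = Add(-9, Mul(Add(D, D), Add(D, 1483))) = Add(-9, Mul(Mul(2, D), Add(1483, D))) = Add(-9, Mul(2, D, Add(1483, D))))
Add(Mul(Function('c')(-2050), Pow(Function('W')(-774), -1)), Mul(4965390, Pow(4996667, -1))) = Add(Mul(Add(-9, Mul(2, Pow(-2050, 2)), Mul(2966, -2050)), Pow(Add(-8, Mul(-112, -774)), -1)), Mul(4965390, Pow(4996667, -1))) = Add(Mul(Add(-9, Mul(2, 4202500), -6080300), Pow(Add(-8, 86688), -1)), Mul(4965390, Rational(1, 4996667))) = Add(Mul(Add(-9, 8405000, -6080300), Pow(86680, -1)), Rational(4965390, 4996667)) = Add(Mul(2324691, Rational(1, 86680)), Rational(4965390, 4996667)) = Add(Rational(2324691, 86680), Rational(4965390, 4996667)) = Rational(12046106810097, 433111095560)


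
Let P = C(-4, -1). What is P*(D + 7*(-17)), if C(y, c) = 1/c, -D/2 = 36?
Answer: 191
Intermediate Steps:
D = -72 (D = -2*36 = -72)
P = -1 (P = 1/(-1) = -1)
P*(D + 7*(-17)) = -(-72 + 7*(-17)) = -(-72 - 119) = -1*(-191) = 191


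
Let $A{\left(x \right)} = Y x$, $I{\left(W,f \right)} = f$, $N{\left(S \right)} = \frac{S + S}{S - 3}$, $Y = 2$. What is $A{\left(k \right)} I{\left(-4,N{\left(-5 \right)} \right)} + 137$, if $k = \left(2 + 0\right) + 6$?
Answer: $157$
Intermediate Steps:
$N{\left(S \right)} = \frac{2 S}{-3 + S}$
$k = 8$ ($k = 2 + 6 = 8$)
$A{\left(x \right)} = 2 x$
$A{\left(k \right)} I{\left(-4,N{\left(-5 \right)} \right)} + 137 = 2 \cdot 8 \cdot 2 \left(-5\right) \frac{1}{-3 - 5} + 137 = 16 \cdot 2 \left(-5\right) \frac{1}{-8} + 137 = 16 \cdot 2 \left(-5\right) \left(- \frac{1}{8}\right) + 137 = 16 \cdot \frac{5}{4} + 137 = 20 + 137 = 157$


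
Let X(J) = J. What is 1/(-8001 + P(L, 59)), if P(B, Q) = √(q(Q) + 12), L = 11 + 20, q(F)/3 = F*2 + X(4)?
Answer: -127/1016121 - √42/21338541 ≈ -0.00012529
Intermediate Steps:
q(F) = 12 + 6*F (q(F) = 3*(F*2 + 4) = 3*(2*F + 4) = 3*(4 + 2*F) = 12 + 6*F)
L = 31
P(B, Q) = √(24 + 6*Q) (P(B, Q) = √((12 + 6*Q) + 12) = √(24 + 6*Q))
1/(-8001 + P(L, 59)) = 1/(-8001 + √(24 + 6*59)) = 1/(-8001 + √(24 + 354)) = 1/(-8001 + √378) = 1/(-8001 + 3*√42)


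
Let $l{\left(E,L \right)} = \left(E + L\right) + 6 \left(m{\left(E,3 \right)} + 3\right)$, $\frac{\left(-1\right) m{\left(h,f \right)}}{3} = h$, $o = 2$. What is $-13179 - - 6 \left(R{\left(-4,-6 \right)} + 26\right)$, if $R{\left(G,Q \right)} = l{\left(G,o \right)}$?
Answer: $-12495$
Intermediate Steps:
$m{\left(h,f \right)} = - 3 h$
$l{\left(E,L \right)} = 18 + L - 17 E$ ($l{\left(E,L \right)} = \left(E + L\right) + 6 \left(- 3 E + 3\right) = \left(E + L\right) + 6 \left(3 - 3 E\right) = \left(E + L\right) - \left(-18 + 18 E\right) = 18 + L - 17 E$)
$R{\left(G,Q \right)} = 20 - 17 G$ ($R{\left(G,Q \right)} = 18 + 2 - 17 G = 20 - 17 G$)
$-13179 - - 6 \left(R{\left(-4,-6 \right)} + 26\right) = -13179 - - 6 \left(\left(20 - -68\right) + 26\right) = -13179 - - 6 \left(\left(20 + 68\right) + 26\right) = -13179 - - 6 \left(88 + 26\right) = -13179 - \left(-6\right) 114 = -13179 - -684 = -13179 + 684 = -12495$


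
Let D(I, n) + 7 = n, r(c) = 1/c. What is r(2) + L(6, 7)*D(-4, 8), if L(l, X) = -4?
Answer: -7/2 ≈ -3.5000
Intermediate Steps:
D(I, n) = -7 + n
r(2) + L(6, 7)*D(-4, 8) = 1/2 - 4*(-7 + 8) = ½ - 4*1 = ½ - 4 = -7/2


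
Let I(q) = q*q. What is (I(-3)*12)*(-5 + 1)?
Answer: -432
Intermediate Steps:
I(q) = q²
(I(-3)*12)*(-5 + 1) = ((-3)²*12)*(-5 + 1) = (9*12)*(-4) = 108*(-4) = -432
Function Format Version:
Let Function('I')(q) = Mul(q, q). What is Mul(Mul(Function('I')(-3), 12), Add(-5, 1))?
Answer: -432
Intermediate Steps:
Function('I')(q) = Pow(q, 2)
Mul(Mul(Function('I')(-3), 12), Add(-5, 1)) = Mul(Mul(Pow(-3, 2), 12), Add(-5, 1)) = Mul(Mul(9, 12), -4) = Mul(108, -4) = -432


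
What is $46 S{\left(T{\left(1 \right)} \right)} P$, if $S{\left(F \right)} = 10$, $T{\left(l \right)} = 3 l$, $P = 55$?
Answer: $25300$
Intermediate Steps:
$46 S{\left(T{\left(1 \right)} \right)} P = 46 \cdot 10 \cdot 55 = 460 \cdot 55 = 25300$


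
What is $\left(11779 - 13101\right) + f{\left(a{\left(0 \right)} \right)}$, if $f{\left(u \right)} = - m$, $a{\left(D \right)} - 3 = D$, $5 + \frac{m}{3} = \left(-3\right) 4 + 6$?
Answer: $-1289$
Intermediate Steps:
$m = -33$ ($m = -15 + 3 \left(\left(-3\right) 4 + 6\right) = -15 + 3 \left(-12 + 6\right) = -15 + 3 \left(-6\right) = -15 - 18 = -33$)
$a{\left(D \right)} = 3 + D$
$f{\left(u \right)} = 33$ ($f{\left(u \right)} = \left(-1\right) \left(-33\right) = 33$)
$\left(11779 - 13101\right) + f{\left(a{\left(0 \right)} \right)} = \left(11779 - 13101\right) + 33 = -1322 + 33 = -1289$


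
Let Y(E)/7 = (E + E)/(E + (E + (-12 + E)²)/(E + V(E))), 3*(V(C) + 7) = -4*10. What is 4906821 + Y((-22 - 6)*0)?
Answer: 4906821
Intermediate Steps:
V(C) = -61/3 (V(C) = -7 + (-4*10)/3 = -7 + (⅓)*(-40) = -7 - 40/3 = -61/3)
Y(E) = 14*E/(E + (E + (-12 + E)²)/(-61/3 + E)) (Y(E) = 7*((E + E)/(E + (E + (-12 + E)²)/(E - 61/3))) = 7*((2*E)/(E + (E + (-12 + E)²)/(-61/3 + E))) = 7*(2*E/(E + (E + (-12 + E)²)/(-61/3 + E))) = 14*E/(E + (E + (-12 + E)²)/(-61/3 + E)))
4906821 + Y((-22 - 6)*0) = 4906821 + 7*((-22 - 6)*0)*(-61 + 3*((-22 - 6)*0))/(216 - 65*(-22 - 6)*0 + 3*((-22 - 6)*0)²) = 4906821 + 7*(-28*0)*(-61 + 3*(-28*0))/(216 - (-1820)*0 + 3*(-28*0)²) = 4906821 + 7*0*(-61 + 3*0)/(216 - 65*0 + 3*0²) = 4906821 + 7*0*(-61 + 0)/(216 + 0 + 3*0) = 4906821 + 7*0*(-61)/(216 + 0 + 0) = 4906821 + 7*0*(-61)/216 = 4906821 + 7*0*(1/216)*(-61) = 4906821 + 0 = 4906821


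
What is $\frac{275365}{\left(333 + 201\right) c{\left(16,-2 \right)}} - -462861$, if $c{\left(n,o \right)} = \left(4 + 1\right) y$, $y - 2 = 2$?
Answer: $\frac{988726169}{2136} \approx 4.6289 \cdot 10^{5}$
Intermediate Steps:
$y = 4$ ($y = 2 + 2 = 4$)
$c{\left(n,o \right)} = 20$ ($c{\left(n,o \right)} = \left(4 + 1\right) 4 = 5 \cdot 4 = 20$)
$\frac{275365}{\left(333 + 201\right) c{\left(16,-2 \right)}} - -462861 = \frac{275365}{\left(333 + 201\right) 20} - -462861 = \frac{275365}{534 \cdot 20} + 462861 = \frac{275365}{10680} + 462861 = 275365 \cdot \frac{1}{10680} + 462861 = \frac{55073}{2136} + 462861 = \frac{988726169}{2136}$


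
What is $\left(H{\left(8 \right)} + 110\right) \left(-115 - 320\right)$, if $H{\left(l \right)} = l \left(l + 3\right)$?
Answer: $-86130$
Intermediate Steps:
$H{\left(l \right)} = l \left(3 + l\right)$
$\left(H{\left(8 \right)} + 110\right) \left(-115 - 320\right) = \left(8 \left(3 + 8\right) + 110\right) \left(-115 - 320\right) = \left(8 \cdot 11 + 110\right) \left(-435\right) = \left(88 + 110\right) \left(-435\right) = 198 \left(-435\right) = -86130$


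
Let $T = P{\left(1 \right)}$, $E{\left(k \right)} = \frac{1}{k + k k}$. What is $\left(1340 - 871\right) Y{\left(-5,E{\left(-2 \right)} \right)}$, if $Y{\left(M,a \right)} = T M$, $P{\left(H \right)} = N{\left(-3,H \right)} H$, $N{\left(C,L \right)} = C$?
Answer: $7035$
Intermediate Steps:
$P{\left(H \right)} = - 3 H$
$E{\left(k \right)} = \frac{1}{k + k^{2}}$
$T = -3$ ($T = \left(-3\right) 1 = -3$)
$Y{\left(M,a \right)} = - 3 M$
$\left(1340 - 871\right) Y{\left(-5,E{\left(-2 \right)} \right)} = \left(1340 - 871\right) \left(\left(-3\right) \left(-5\right)\right) = 469 \cdot 15 = 7035$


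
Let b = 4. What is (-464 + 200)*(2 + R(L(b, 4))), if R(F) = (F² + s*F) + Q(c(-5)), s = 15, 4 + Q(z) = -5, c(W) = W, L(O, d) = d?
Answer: -18216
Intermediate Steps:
Q(z) = -9 (Q(z) = -4 - 5 = -9)
R(F) = -9 + F² + 15*F (R(F) = (F² + 15*F) - 9 = -9 + F² + 15*F)
(-464 + 200)*(2 + R(L(b, 4))) = (-464 + 200)*(2 + (-9 + 4² + 15*4)) = -264*(2 + (-9 + 16 + 60)) = -264*(2 + 67) = -264*69 = -18216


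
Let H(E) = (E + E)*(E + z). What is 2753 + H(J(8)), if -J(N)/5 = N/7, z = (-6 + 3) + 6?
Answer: 136417/49 ≈ 2784.0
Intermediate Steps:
z = 3 (z = -3 + 6 = 3)
J(N) = -5*N/7
H(E) = 2*E*(3 + E) (H(E) = (E + E)*(E + 3) = (2*E)*(3 + E) = 2*E*(3 + E))
2753 + H(J(8)) = 2753 + 2*(-5/7*8)*(3 - 5/7*8) = 2753 + 2*(-40/7)*(3 - 40/7) = 2753 + 2*(-40/7)*(-19/7) = 2753 + 1520/49 = 136417/49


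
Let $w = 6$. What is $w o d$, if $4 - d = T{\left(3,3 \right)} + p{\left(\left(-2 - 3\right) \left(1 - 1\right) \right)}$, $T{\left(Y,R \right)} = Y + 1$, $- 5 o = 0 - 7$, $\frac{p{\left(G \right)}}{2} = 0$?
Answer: $0$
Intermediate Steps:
$p{\left(G \right)} = 0$ ($p{\left(G \right)} = 2 \cdot 0 = 0$)
$o = \frac{7}{5}$ ($o = - \frac{0 - 7}{5} = \left(- \frac{1}{5}\right) \left(-7\right) = \frac{7}{5} \approx 1.4$)
$T{\left(Y,R \right)} = 1 + Y$
$d = 0$ ($d = 4 - \left(\left(1 + 3\right) + 0\right) = 4 - \left(4 + 0\right) = 4 - 4 = 0$)
$w o d = 6 \cdot \frac{7}{5} \cdot 0 = \frac{42}{5} \cdot 0 = 0$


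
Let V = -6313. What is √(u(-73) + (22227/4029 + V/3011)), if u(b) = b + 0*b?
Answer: I*√1137777358795397/4043773 ≈ 8.3415*I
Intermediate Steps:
u(b) = b (u(b) = b + 0 = b)
√(u(-73) + (22227/4029 + V/3011)) = √(-73 + (22227/4029 - 6313/3011)) = √(-73 + (22227*(1/4029) - 6313*1/3011)) = √(-73 + (7409/1343 - 6313/3011)) = √(-73 + 13830140/4043773) = √(-281365289/4043773) = I*√1137777358795397/4043773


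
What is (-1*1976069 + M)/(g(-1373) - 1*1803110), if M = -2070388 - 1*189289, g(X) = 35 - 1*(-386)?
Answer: 4235746/1802689 ≈ 2.3497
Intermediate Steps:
g(X) = 421 (g(X) = 35 + 386 = 421)
M = -2259677 (M = -2070388 - 189289 = -2259677)
(-1*1976069 + M)/(g(-1373) - 1*1803110) = (-1*1976069 - 2259677)/(421 - 1*1803110) = (-1976069 - 2259677)/(421 - 1803110) = -4235746/(-1802689) = -4235746*(-1/1802689) = 4235746/1802689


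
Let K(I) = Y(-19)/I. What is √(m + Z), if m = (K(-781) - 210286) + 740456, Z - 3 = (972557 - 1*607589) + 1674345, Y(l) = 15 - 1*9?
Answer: 4*√97955390335/781 ≈ 1603.0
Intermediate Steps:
Y(l) = 6 (Y(l) = 15 - 9 = 6)
K(I) = 6/I
Z = 2039316 (Z = 3 + ((972557 - 1*607589) + 1674345) = 3 + ((972557 - 607589) + 1674345) = 3 + (364968 + 1674345) = 3 + 2039313 = 2039316)
m = 414062764/781 (m = (6/(-781) - 210286) + 740456 = (6*(-1/781) - 210286) + 740456 = (-6/781 - 210286) + 740456 = -164233372/781 + 740456 = 414062764/781 ≈ 5.3017e+5)
√(m + Z) = √(414062764/781 + 2039316) = √(2006768560/781) = 4*√97955390335/781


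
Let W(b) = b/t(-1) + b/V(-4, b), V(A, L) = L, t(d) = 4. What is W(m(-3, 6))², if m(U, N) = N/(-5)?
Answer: 49/100 ≈ 0.49000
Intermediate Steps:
m(U, N) = -N/5 (m(U, N) = N*(-⅕) = -N/5)
W(b) = 1 + b/4 (W(b) = b/4 + b/b = b*(¼) + 1 = b/4 + 1 = 1 + b/4)
W(m(-3, 6))² = (1 + (-⅕*6)/4)² = (1 + (¼)*(-6/5))² = (1 - 3/10)² = (7/10)² = 49/100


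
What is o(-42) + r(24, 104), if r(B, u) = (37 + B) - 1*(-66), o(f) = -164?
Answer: -37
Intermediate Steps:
r(B, u) = 103 + B (r(B, u) = (37 + B) + 66 = 103 + B)
o(-42) + r(24, 104) = -164 + (103 + 24) = -164 + 127 = -37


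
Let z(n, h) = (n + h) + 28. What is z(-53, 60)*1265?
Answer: 44275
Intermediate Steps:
z(n, h) = 28 + h + n (z(n, h) = (h + n) + 28 = 28 + h + n)
z(-53, 60)*1265 = (28 + 60 - 53)*1265 = 35*1265 = 44275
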